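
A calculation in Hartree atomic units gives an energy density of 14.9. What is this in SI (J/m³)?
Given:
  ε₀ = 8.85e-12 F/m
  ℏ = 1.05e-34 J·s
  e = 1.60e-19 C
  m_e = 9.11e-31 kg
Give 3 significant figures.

One atomic unit of energy density: u_au = E_h/a₀³ = m_e⁴e¹⁰/((4πε₀)⁵ℏ⁸) = 3.01e13 J/m³.
14.9 × 3.01e13 J/m³ = 4.49e14 J/m³

4.49e14 J/m³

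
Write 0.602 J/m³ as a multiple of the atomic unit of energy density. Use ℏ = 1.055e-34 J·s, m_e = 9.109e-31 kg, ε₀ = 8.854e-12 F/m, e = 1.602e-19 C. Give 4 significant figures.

2.055e-14

atomic unit of energy density: u_au = E_h/a₀³ = m_e⁴e¹⁰/((4πε₀)⁵ℏ⁸) = 2.929e13 J/m³.
0.602 / 2.929e13 = 2.055e-14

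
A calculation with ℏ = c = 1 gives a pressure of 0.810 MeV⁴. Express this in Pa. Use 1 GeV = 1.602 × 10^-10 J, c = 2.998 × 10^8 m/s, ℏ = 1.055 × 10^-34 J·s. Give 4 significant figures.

Pressure is [E]/[L]³ = [E]⁴/(ℏc)³.
1 GeV⁴ → 1/(ℏc)³ × (1 GeV in J)⁴ = 2.082 × 10^37 Pa.
Convert the energy scale: 0.810 MeV⁴ = 8.10 × 10^-13 GeV⁴.
Result: 8.10 × 10^-13 × 2.082 × 10^37 = 1.686 × 10^25 Pa.

1.686 × 10^25 Pa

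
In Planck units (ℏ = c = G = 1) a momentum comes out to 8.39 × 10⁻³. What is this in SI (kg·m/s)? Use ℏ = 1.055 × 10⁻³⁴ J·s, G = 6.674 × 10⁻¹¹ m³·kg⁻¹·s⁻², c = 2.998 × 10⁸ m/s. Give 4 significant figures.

One Planck momentum: p_P = √(ℏc³/G) = 6.527 kg·m/s.
8.39 × 10⁻³ × 6.527 kg·m/s = 0.05476 kg·m/s

0.05476 kg·m/s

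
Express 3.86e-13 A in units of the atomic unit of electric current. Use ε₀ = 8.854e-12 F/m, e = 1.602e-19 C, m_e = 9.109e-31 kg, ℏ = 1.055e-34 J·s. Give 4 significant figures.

atomic unit of electric current: I_au = e E_h/ℏ = m_e e⁵/((4πε₀)²ℏ³) = 6.612e-3 A.
3.86e-13 / 6.612e-3 = 5.838e-11

5.838e-11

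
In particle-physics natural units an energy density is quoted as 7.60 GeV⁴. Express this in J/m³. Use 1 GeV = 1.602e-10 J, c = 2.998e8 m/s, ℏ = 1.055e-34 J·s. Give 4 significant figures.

1.582e38 J/m³

[E]/[L]³ = [E]⁴/(ℏc)³; restore (ℏc)⁻³.
1 GeV⁴ → 1/(ℏc)³ × (1 GeV in J)⁴ = 2.082e37 J/m³.
Result: 7.60 × 2.082e37 = 1.582e38 J/m³.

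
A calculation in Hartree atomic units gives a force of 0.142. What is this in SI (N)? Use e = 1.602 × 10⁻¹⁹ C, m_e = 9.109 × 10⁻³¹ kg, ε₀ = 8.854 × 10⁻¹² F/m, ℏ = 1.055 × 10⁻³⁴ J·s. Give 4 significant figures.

One atomic unit of force: F_au = E_h/a₀ = m_e²e⁶/((4πε₀)³ℏ⁴) = 8.220 × 10⁻⁸ N.
0.142 × 8.220 × 10⁻⁸ N = 1.167 × 10⁻⁸ N

1.167 × 10⁻⁸ N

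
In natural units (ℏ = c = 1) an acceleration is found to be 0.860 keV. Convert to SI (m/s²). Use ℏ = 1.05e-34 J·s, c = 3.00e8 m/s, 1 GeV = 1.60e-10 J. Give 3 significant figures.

Acceleration is [L]/[T]² = c·[E]/ℏ.
1 GeV → c/ℏ × (1 GeV in J) = 4.57e32 m/s².
Convert the energy scale: 0.860 keV = 8.60e-7 GeV.
Result: 8.60e-7 × 4.57e32 = 3.93e26 m/s².

3.93e26 m/s²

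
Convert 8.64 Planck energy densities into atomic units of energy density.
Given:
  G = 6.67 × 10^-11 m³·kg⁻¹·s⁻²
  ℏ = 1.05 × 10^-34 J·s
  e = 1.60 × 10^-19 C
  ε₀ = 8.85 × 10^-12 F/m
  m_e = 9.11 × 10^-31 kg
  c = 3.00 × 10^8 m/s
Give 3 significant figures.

1.34 × 10^101

Planck energy density: u_P = c⁷/(ℏG²) = 4.68 × 10^113 J/m³
atomic unit of energy density: u_au = E_h/a₀³ = m_e⁴e¹⁰/((4πε₀)⁵ℏ⁸) = 3.01 × 10^13 J/m³
8.64 × 4.68 × 10^113 / 3.01 × 10^13 = 1.34 × 10^101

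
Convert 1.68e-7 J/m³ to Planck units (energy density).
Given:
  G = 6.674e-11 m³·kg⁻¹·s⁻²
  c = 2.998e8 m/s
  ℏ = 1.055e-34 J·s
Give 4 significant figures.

3.627e-121

Planck energy density: u_P = c⁷/(ℏG²) = 4.632e113 J/m³.
1.68e-7 / 4.632e113 = 3.627e-121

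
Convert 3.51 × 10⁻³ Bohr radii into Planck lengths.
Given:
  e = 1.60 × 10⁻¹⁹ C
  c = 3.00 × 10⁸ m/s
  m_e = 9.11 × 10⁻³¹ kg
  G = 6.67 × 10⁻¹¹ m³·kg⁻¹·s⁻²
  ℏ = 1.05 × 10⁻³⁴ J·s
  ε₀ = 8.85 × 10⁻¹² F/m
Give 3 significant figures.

Bohr radius: a₀ = 4πε₀ℏ²/(m_e e²) = 5.26 × 10⁻¹¹ m
Planck length: ℓ_P = √(ℏG/c³) = 1.61 × 10⁻³⁵ m
3.51 × 10⁻³ × 5.26 × 10⁻¹¹ / 1.61 × 10⁻³⁵ = 1.15 × 10²²

1.15 × 10²²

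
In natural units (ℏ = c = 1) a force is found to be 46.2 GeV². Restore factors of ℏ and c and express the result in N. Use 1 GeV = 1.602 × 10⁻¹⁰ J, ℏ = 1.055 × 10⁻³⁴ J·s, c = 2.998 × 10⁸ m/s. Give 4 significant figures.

Force is [E]/[L] = [E]²/(ℏc); restore (ℏc)⁻¹.
1 GeV² → 1/(ℏc) × (1 GeV in J)² = 8.114 × 10⁵ N.
Result: 46.2 × 8.114 × 10⁵ = 3.749 × 10⁷ N.

3.749 × 10⁷ N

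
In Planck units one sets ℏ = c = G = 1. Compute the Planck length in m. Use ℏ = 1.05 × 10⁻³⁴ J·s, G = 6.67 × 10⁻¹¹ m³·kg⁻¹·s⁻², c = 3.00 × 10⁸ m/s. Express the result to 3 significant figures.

1.61 × 10⁻³⁵ m

ℓ_P = √(ℏG/c³)
  = √(2.59 × 10⁻⁷⁰)
  = 1.61 × 10⁻³⁵ m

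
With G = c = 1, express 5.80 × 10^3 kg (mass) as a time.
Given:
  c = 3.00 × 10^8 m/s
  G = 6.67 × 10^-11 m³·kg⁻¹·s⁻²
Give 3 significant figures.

1.43 × 10^-32 s

Mass → time via G/c³.
5.80 × 10^3 kg × (G/c³) = 1.43 × 10^-32 s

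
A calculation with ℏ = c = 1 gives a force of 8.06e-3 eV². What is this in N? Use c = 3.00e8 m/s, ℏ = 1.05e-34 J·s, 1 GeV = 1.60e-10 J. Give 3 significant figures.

Force is [E]/[L] = [E]²/(ℏc); restore (ℏc)⁻¹.
1 GeV² → 1/(ℏc) × (1 GeV in J)² = 8.13e5 N.
Convert the energy scale: 8.06e-3 eV² = 8.06e-21 GeV².
Result: 8.06e-21 × 8.13e5 = 6.55e-15 N.

6.55e-15 N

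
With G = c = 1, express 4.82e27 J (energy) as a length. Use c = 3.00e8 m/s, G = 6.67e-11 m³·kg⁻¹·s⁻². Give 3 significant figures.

Energy → length via G/c⁴.
4.82e27 J × (G/c⁴) = 3.97e-17 m

3.97e-17 m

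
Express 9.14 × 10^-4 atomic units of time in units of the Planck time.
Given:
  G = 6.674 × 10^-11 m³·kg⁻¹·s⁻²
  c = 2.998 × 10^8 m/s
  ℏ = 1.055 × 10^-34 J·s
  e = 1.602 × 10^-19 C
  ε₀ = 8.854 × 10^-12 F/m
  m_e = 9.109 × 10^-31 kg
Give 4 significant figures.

atomic unit of time: τ_au = (4πε₀)²ℏ³/(m_e e⁴) = 2.423 × 10^-17 s
Planck time: t_P = √(ℏG/c⁵) = 5.392 × 10^-44 s
9.14 × 10^-4 × 2.423 × 10^-17 / 5.392 × 10^-44 = 4.107 × 10^23

4.107 × 10^23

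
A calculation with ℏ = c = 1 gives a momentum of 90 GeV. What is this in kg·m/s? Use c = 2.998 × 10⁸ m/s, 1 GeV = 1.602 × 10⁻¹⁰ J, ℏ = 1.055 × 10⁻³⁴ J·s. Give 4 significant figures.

Momentum is [E]/c; divide by c.
1 GeV → 1/c × (1 GeV in J) = 5.344 × 10⁻¹⁹ kg·m/s.
Result: 90 × 5.344 × 10⁻¹⁹ = 4.809 × 10⁻¹⁷ kg·m/s.

4.809 × 10⁻¹⁷ kg·m/s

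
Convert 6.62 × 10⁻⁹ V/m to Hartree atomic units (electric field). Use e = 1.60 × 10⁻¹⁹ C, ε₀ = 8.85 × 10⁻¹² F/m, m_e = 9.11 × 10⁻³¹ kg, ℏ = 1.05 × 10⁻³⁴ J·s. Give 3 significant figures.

1.27 × 10⁻²⁰

atomic unit of electric field: E_au = E_h/(e a₀) = m_e²e⁵/((4πε₀)³ℏ⁴) = 5.20 × 10¹¹ V/m.
6.62 × 10⁻⁹ / 5.20 × 10¹¹ = 1.27 × 10⁻²⁰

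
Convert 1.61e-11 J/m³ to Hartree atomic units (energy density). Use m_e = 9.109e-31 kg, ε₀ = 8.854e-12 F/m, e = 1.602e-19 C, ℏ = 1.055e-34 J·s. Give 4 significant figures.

5.496e-25

atomic unit of energy density: u_au = E_h/a₀³ = m_e⁴e¹⁰/((4πε₀)⁵ℏ⁸) = 2.929e13 J/m³.
1.61e-11 / 2.929e13 = 5.496e-25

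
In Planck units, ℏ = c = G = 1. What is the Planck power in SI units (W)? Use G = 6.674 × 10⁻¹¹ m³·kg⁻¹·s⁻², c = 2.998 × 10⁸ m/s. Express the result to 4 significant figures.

The unique combination of the constants set to 1 with dimensions of power is P_P = c⁵/G.
  = 2.422 × 10⁴² / 6.674 × 10⁻¹¹
  = 3.629 × 10⁵² W

3.629 × 10⁵² W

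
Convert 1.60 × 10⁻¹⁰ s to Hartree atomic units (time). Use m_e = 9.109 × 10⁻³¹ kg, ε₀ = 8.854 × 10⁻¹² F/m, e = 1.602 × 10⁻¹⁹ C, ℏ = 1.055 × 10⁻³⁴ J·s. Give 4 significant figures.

6.604 × 10⁶

atomic unit of time: τ_au = (4πε₀)²ℏ³/(m_e e⁴) = 2.423 × 10⁻¹⁷ s.
1.60 × 10⁻¹⁰ / 2.423 × 10⁻¹⁷ = 6.604 × 10⁶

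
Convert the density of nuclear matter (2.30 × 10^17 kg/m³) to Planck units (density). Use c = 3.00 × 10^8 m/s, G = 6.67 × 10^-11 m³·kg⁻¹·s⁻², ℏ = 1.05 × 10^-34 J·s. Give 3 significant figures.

Planck density: ρ_P = c⁵/(ℏG²) = 5.20 × 10^96 kg/m³.
2.30 × 10^17 / 5.20 × 10^96 = 4.42 × 10^-80

4.42 × 10^-80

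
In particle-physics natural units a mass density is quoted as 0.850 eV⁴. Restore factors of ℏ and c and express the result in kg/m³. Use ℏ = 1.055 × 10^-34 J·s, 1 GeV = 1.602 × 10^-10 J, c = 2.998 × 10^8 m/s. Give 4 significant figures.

1.969 × 10^-16 kg/m³

Mass density is [E]/(c²[L]³) = [E]⁴/(ℏ³c⁵).
1 GeV⁴ → 1/(ℏ³c⁵) × (1 GeV in J)⁴ = 2.316 × 10^20 kg/m³.
Convert the energy scale: 0.850 eV⁴ = 8.50 × 10^-37 GeV⁴.
Result: 8.50 × 10^-37 × 2.316 × 10^20 = 1.969 × 10^-16 kg/m³.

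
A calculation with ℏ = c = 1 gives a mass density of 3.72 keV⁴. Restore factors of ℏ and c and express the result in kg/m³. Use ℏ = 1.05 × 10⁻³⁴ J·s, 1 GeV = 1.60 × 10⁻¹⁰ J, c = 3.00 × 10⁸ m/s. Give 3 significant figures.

8.67 × 10⁻⁴ kg/m³

Mass density is [E]/(c²[L]³) = [E]⁴/(ℏ³c⁵).
1 GeV⁴ → 1/(ℏ³c⁵) × (1 GeV in J)⁴ = 2.33 × 10²⁰ kg/m³.
Convert the energy scale: 3.72 keV⁴ = 3.72 × 10⁻²⁴ GeV⁴.
Result: 3.72 × 10⁻²⁴ × 2.33 × 10²⁰ = 8.67 × 10⁻⁴ kg/m³.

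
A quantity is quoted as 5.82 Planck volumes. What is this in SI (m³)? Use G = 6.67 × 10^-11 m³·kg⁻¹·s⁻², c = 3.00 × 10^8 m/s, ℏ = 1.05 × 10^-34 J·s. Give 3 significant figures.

One Planck volume: V_P = (ℏG/c³)^(3/2) = 4.18 × 10^-105 m³.
5.82 × 4.18 × 10^-105 m³ = 2.43 × 10^-104 m³

2.43 × 10^-104 m³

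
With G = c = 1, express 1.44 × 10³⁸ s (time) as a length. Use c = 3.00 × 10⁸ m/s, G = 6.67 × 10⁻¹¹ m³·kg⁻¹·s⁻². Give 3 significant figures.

4.32 × 10⁴⁶ m

Time → length via c.
1.44 × 10³⁸ s × (c) = 4.32 × 10⁴⁶ m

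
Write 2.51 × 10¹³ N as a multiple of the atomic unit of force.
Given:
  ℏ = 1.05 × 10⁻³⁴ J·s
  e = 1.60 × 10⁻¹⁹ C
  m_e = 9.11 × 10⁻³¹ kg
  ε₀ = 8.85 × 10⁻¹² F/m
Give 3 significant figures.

3.01 × 10²⁰

atomic unit of force: F_au = E_h/a₀ = m_e²e⁶/((4πε₀)³ℏ⁴) = 8.33 × 10⁻⁸ N.
2.51 × 10¹³ / 8.33 × 10⁻⁸ = 3.01 × 10²⁰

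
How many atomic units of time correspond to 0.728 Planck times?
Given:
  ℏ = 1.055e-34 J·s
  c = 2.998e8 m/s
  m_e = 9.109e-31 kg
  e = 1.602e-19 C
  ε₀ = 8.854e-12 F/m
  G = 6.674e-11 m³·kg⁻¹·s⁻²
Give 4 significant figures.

1.620e-27

Planck time: t_P = √(ℏG/c⁵) = 5.392e-44 s
atomic unit of time: τ_au = (4πε₀)²ℏ³/(m_e e⁴) = 2.423e-17 s
0.728 × 5.392e-44 / 2.423e-17 = 1.620e-27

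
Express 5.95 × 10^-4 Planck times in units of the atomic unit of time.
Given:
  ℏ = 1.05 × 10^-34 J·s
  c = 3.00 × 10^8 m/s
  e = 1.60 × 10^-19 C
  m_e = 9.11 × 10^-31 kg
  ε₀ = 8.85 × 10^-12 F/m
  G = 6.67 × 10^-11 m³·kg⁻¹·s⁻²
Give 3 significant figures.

1.33 × 10^-30

Planck time: t_P = √(ℏG/c⁵) = 5.37 × 10^-44 s
atomic unit of time: τ_au = (4πε₀)²ℏ³/(m_e e⁴) = 2.40 × 10^-17 s
5.95 × 10^-4 × 5.37 × 10^-44 / 2.40 × 10^-17 = 1.33 × 10^-30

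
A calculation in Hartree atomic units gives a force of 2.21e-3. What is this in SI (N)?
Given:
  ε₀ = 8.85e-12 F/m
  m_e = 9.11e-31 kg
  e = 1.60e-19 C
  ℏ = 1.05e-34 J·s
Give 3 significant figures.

1.84e-10 N

One atomic unit of force: F_au = E_h/a₀ = m_e²e⁶/((4πε₀)³ℏ⁴) = 8.33e-8 N.
2.21e-3 × 8.33e-8 N = 1.84e-10 N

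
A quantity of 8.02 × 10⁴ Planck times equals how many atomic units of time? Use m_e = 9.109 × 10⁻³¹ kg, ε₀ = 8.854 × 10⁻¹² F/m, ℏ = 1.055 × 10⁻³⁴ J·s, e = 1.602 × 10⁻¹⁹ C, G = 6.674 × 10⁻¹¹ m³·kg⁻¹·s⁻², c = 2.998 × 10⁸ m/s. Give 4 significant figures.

1.785 × 10⁻²²

Planck time: t_P = √(ℏG/c⁵) = 5.392 × 10⁻⁴⁴ s
atomic unit of time: τ_au = (4πε₀)²ℏ³/(m_e e⁴) = 2.423 × 10⁻¹⁷ s
8.02 × 10⁴ × 5.392 × 10⁻⁴⁴ / 2.423 × 10⁻¹⁷ = 1.785 × 10⁻²²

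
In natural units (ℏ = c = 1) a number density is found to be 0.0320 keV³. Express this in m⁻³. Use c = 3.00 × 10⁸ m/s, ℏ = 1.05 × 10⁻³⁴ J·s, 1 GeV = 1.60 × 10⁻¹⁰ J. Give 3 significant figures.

4.19 × 10²⁷ m⁻³

Number density is [L]⁻³ = [E]³/(ℏc)³.
1 GeV³ → 1/(ℏc)³ × (1 GeV in J)³ = 1.31 × 10⁴⁷ m⁻³.
Convert the energy scale: 0.0320 keV³ = 3.20 × 10⁻²⁰ GeV³.
Result: 3.20 × 10⁻²⁰ × 1.31 × 10⁴⁷ = 4.19 × 10²⁷ m⁻³.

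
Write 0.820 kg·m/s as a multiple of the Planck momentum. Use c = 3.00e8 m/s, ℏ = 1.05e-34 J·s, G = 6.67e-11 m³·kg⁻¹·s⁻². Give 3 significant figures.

0.126

Planck momentum: p_P = √(ℏc³/G) = 6.52 kg·m/s.
0.820 / 6.52 = 0.126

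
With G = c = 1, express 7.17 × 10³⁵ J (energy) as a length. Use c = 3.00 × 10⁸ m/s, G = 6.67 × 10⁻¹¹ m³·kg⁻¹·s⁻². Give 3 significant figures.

Energy → length via G/c⁴.
7.17 × 10³⁵ J × (G/c⁴) = 5.90 × 10⁻⁹ m

5.90 × 10⁻⁹ m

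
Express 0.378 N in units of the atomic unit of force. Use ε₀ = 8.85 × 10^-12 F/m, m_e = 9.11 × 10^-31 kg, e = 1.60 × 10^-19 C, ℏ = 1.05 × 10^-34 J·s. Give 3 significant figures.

4.54 × 10^6

atomic unit of force: F_au = E_h/a₀ = m_e²e⁶/((4πε₀)³ℏ⁴) = 8.33 × 10^-8 N.
0.378 / 8.33 × 10^-8 = 4.54 × 10^6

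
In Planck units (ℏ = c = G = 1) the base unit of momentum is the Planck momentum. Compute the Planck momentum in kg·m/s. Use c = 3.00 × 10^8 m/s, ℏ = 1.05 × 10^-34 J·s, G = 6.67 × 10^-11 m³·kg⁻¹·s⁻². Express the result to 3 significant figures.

6.52 kg·m/s

p_P = √(ℏc³/G)
  = √(42.5)
  = 6.52 kg·m/s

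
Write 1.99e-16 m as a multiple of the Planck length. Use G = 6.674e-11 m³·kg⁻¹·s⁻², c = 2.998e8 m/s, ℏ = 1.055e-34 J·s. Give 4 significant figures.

Planck length: ℓ_P = √(ℏG/c³) = 1.616e-35 m.
1.99e-16 / 1.616e-35 = 1.231e19

1.231e19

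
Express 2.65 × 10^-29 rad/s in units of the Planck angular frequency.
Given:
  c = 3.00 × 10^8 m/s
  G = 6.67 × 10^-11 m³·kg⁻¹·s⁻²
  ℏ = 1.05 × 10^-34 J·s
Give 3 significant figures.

1.42 × 10^-72

Planck angular frequency: ω_P = √(c⁵/(ℏG)) = 1.86 × 10^43 rad/s.
2.65 × 10^-29 / 1.86 × 10^43 = 1.42 × 10^-72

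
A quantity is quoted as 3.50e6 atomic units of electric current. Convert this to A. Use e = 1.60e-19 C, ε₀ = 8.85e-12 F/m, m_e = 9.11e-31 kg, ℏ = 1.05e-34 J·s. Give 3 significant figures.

2.34e4 A

One atomic unit of electric current: I_au = e E_h/ℏ = m_e e⁵/((4πε₀)²ℏ³) = 6.67e-3 A.
3.50e6 × 6.67e-3 A = 2.34e4 A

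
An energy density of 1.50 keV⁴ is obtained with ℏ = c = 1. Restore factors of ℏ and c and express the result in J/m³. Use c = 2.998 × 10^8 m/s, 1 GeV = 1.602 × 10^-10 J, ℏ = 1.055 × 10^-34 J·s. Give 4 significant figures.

[E]/[L]³ = [E]⁴/(ℏc)³; restore (ℏc)⁻³.
1 GeV⁴ → 1/(ℏc)³ × (1 GeV in J)⁴ = 2.082 × 10^37 J/m³.
Convert the energy scale: 1.50 keV⁴ = 1.50 × 10^-24 GeV⁴.
Result: 1.50 × 10^-24 × 2.082 × 10^37 = 3.122 × 10^13 J/m³.

3.122 × 10^13 J/m³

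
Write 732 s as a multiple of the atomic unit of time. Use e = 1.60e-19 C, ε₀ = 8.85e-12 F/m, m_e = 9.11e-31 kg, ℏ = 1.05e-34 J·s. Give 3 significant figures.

atomic unit of time: τ_au = (4πε₀)²ℏ³/(m_e e⁴) = 2.40e-17 s.
732 / 2.40e-17 = 3.05e19

3.05e19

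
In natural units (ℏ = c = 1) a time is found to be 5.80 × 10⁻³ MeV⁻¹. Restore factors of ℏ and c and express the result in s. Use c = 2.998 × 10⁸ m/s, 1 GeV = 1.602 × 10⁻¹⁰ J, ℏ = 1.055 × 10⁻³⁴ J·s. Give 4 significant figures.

A time is [E]⁻¹ in ℏ=c=1; restore one factor of ℏ.
1 GeV⁻¹ → ℏ × (1 GeV in J)⁻¹ = 6.586 × 10⁻²⁵ s.
Convert the energy scale: 5.80 × 10⁻³ MeV⁻¹ = 5.80 GeV⁻¹.
Result: 5.80 × 6.586 × 10⁻²⁵ = 3.820 × 10⁻²⁴ s.

3.820 × 10⁻²⁴ s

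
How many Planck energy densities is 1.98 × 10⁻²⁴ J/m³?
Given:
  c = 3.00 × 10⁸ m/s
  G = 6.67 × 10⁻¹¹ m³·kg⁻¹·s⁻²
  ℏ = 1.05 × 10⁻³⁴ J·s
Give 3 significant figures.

Planck energy density: u_P = c⁷/(ℏG²) = 4.68 × 10¹¹³ J/m³.
1.98 × 10⁻²⁴ / 4.68 × 10¹¹³ = 4.23 × 10⁻¹³⁸

4.23 × 10⁻¹³⁸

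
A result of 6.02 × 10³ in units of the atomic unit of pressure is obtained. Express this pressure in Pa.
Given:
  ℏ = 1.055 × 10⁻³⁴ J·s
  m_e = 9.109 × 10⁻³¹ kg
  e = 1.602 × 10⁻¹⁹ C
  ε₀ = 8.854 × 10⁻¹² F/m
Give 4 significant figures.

One atomic unit of pressure: P_au = E_h/a₀³ = m_e⁴e¹⁰/((4πε₀)⁵ℏ⁸) = 2.929 × 10¹³ Pa.
6.02 × 10³ × 2.929 × 10¹³ Pa = 1.763 × 10¹⁷ Pa

1.763 × 10¹⁷ Pa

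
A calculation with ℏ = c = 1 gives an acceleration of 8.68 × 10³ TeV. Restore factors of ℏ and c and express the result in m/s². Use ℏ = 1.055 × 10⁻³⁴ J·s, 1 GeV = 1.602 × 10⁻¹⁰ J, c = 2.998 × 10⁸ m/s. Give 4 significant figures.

3.951 × 10³⁹ m/s²

Acceleration is [L]/[T]² = c·[E]/ℏ.
1 GeV → c/ℏ × (1 GeV in J) = 4.552 × 10³² m/s².
Convert the energy scale: 8.68 × 10³ TeV = 8.68 × 10⁶ GeV.
Result: 8.68 × 10⁶ × 4.552 × 10³² = 3.951 × 10³⁹ m/s².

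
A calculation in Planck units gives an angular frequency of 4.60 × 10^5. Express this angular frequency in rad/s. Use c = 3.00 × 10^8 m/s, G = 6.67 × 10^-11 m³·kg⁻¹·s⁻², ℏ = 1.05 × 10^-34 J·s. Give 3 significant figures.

One Planck angular frequency: ω_P = √(c⁵/(ℏG)) = 1.86 × 10^43 rad/s.
4.60 × 10^5 × 1.86 × 10^43 rad/s = 8.57 × 10^48 rad/s

8.57 × 10^48 rad/s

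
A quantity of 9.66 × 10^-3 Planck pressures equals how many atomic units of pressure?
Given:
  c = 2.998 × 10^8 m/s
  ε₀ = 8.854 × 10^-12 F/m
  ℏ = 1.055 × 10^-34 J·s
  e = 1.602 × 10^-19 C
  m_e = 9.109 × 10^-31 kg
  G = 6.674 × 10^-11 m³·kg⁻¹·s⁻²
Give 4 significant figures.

Planck pressure: p_P = c⁷/(ℏG²) = 4.632 × 10^113 Pa
atomic unit of pressure: P_au = E_h/a₀³ = m_e⁴e¹⁰/((4πε₀)⁵ℏ⁸) = 2.929 × 10^13 Pa
9.66 × 10^-3 × 4.632 × 10^113 / 2.929 × 10^13 = 1.528 × 10^98

1.528 × 10^98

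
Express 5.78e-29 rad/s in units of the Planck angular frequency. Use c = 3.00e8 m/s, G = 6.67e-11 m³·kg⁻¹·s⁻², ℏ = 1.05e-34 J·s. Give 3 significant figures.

Planck angular frequency: ω_P = √(c⁵/(ℏG)) = 1.86e43 rad/s.
5.78e-29 / 1.86e43 = 3.10e-72

3.10e-72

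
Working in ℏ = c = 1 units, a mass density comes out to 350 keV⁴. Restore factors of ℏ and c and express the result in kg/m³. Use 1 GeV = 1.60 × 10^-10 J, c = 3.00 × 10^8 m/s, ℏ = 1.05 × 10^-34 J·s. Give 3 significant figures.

0.0815 kg/m³

Mass density is [E]/(c²[L]³) = [E]⁴/(ℏ³c⁵).
1 GeV⁴ → 1/(ℏ³c⁵) × (1 GeV in J)⁴ = 2.33 × 10^20 kg/m³.
Convert the energy scale: 350 keV⁴ = 3.50 × 10^-22 GeV⁴.
Result: 3.50 × 10^-22 × 2.33 × 10^20 = 0.0815 kg/m³.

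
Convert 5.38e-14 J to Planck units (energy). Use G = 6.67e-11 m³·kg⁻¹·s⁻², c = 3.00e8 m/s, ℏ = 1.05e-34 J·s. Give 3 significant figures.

Planck energy: E_P = √(ℏc⁵/G) = 1.96e9 J.
5.38e-14 / 1.96e9 = 2.75e-23

2.75e-23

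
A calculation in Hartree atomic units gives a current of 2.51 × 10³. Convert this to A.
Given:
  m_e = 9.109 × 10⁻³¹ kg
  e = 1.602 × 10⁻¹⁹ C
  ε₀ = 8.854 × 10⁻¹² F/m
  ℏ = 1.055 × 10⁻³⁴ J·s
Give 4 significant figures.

16.60 A

One atomic unit of electric current: I_au = e E_h/ℏ = m_e e⁵/((4πε₀)²ℏ³) = 6.612 × 10⁻³ A.
2.51 × 10³ × 6.612 × 10⁻³ A = 16.60 A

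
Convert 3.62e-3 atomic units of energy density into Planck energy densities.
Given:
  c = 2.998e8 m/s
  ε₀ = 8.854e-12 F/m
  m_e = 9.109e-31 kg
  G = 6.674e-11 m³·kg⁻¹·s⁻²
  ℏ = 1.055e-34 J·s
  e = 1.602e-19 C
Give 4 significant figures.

2.289e-103

atomic unit of energy density: u_au = E_h/a₀³ = m_e⁴e¹⁰/((4πε₀)⁵ℏ⁸) = 2.929e13 J/m³
Planck energy density: u_P = c⁷/(ℏG²) = 4.632e113 J/m³
3.62e-3 × 2.929e13 / 4.632e113 = 2.289e-103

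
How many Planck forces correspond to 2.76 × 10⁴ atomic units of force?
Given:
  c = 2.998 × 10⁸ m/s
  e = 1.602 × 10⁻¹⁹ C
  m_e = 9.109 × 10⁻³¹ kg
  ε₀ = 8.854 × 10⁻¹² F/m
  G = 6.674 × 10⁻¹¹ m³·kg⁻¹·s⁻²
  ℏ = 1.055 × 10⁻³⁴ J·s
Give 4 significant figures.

1.874 × 10⁻⁴⁷

atomic unit of force: F_au = E_h/a₀ = m_e²e⁶/((4πε₀)³ℏ⁴) = 8.220 × 10⁻⁸ N
Planck force: F_P = c⁴/G = 1.210 × 10⁴⁴ N
2.76 × 10⁴ × 8.220 × 10⁻⁸ / 1.210 × 10⁴⁴ = 1.874 × 10⁻⁴⁷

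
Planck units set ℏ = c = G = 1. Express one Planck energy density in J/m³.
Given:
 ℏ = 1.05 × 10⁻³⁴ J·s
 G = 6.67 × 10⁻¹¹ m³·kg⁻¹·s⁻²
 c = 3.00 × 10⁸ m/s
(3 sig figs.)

4.68 × 10¹¹³ J/m³

From ℏ = c = G = 1 the energy density scale is u_P = c⁷/(ℏG²).
  = 2.19 × 10⁵⁹ / 4.67 × 10⁻⁵⁵
  = 4.68 × 10¹¹³ J/m³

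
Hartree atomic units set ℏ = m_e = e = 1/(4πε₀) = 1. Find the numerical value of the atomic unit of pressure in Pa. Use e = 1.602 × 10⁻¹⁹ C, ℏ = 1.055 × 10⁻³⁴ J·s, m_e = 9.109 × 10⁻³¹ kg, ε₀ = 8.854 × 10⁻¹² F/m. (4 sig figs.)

2.929 × 10¹³ Pa

Dimensional analysis gives P_au = E_h/a₀³ = m_e⁴e¹⁰/((4πε₀)⁵ℏ⁸).
E_h = 4.354 × 10⁻¹⁸ J
a₀ = 5.297 × 10⁻¹¹ m
E_h/a₀³ = 2.929 × 10¹³ Pa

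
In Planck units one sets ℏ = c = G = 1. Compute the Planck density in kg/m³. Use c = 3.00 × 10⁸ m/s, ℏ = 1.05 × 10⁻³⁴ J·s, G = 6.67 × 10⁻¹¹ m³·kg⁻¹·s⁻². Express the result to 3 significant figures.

5.20 × 10⁹⁶ kg/m³

ρ_P = c⁵/(ℏG²)
  = 2.43 × 10⁴² / 4.67 × 10⁻⁵⁵
  = 5.20 × 10⁹⁶ kg/m³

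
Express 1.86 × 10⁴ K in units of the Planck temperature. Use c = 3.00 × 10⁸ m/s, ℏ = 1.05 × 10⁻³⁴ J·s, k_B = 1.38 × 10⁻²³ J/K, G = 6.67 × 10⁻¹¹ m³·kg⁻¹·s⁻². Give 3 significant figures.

Planck temperature: T_P = √(ℏc⁵/G) / k_B = 1.42 × 10³² K.
1.86 × 10⁴ / 1.42 × 10³² = 1.31 × 10⁻²⁸

1.31 × 10⁻²⁸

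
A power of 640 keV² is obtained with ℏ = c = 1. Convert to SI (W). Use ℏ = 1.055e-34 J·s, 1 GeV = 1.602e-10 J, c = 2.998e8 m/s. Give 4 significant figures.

Power is [E]/[T] = [E]²/ℏ.
1 GeV² → 1/ℏ × (1 GeV in J)² = 2.433e14 W.
Convert the energy scale: 640 keV² = 6.40e-10 GeV².
Result: 6.40e-10 × 2.433e14 = 1.557e5 W.

1.557e5 W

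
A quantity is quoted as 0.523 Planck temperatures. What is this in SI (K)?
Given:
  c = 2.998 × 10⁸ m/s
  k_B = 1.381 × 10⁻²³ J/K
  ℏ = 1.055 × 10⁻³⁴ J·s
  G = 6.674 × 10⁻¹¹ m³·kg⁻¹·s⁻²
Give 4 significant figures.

One Planck temperature: T_P = √(ℏc⁵/G) / k_B = 1.417 × 10³² K.
0.523 × 1.417 × 10³² K = 7.410 × 10³¹ K

7.410 × 10³¹ K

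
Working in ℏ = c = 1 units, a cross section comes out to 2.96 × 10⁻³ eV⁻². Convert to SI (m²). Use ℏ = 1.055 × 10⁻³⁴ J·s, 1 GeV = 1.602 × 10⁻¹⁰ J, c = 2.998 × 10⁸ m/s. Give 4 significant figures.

Area is [L]² = [E]⁻²·(ℏc)²; restore (ℏc)².
1 GeV⁻² → (ℏc)² × (1 GeV in J)⁻² = 3.898 × 10⁻³² m².
Convert the energy scale: 2.96 × 10⁻³ eV⁻² = 2.96 × 10¹⁵ GeV⁻².
Result: 2.96 × 10¹⁵ × 3.898 × 10⁻³² = 1.154 × 10⁻¹⁶ m².

1.154 × 10⁻¹⁶ m²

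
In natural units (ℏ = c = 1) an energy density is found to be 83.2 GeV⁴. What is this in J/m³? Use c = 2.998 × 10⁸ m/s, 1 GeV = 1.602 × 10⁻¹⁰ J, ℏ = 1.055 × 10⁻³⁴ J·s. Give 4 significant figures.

1.732 × 10³⁹ J/m³

[E]/[L]³ = [E]⁴/(ℏc)³; restore (ℏc)⁻³.
1 GeV⁴ → 1/(ℏc)³ × (1 GeV in J)⁴ = 2.082 × 10³⁷ J/m³.
Result: 83.2 × 2.082 × 10³⁷ = 1.732 × 10³⁹ J/m³.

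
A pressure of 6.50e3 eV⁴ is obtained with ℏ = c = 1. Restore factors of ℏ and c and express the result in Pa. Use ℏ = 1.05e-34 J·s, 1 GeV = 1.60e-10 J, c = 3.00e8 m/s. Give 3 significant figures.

Pressure is [E]/[L]³ = [E]⁴/(ℏc)³.
1 GeV⁴ → 1/(ℏc)³ × (1 GeV in J)⁴ = 2.10e37 Pa.
Convert the energy scale: 6.50e3 eV⁴ = 6.50e-33 GeV⁴.
Result: 6.50e-33 × 2.10e37 = 1.36e5 Pa.

1.36e5 Pa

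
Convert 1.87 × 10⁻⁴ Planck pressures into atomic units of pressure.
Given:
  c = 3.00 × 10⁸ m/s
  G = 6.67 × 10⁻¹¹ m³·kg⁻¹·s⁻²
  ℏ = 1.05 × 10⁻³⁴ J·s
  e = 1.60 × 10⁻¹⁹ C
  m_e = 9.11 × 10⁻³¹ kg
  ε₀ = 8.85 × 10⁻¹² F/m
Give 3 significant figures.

2.91 × 10⁹⁶

Planck pressure: p_P = c⁷/(ℏG²) = 4.68 × 10¹¹³ Pa
atomic unit of pressure: P_au = E_h/a₀³ = m_e⁴e¹⁰/((4πε₀)⁵ℏ⁸) = 3.01 × 10¹³ Pa
1.87 × 10⁻⁴ × 4.68 × 10¹¹³ / 3.01 × 10¹³ = 2.91 × 10⁹⁶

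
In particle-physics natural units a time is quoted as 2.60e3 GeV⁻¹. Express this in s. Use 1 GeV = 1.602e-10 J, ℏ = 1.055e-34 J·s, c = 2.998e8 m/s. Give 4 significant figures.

1.712e-21 s

A time is [E]⁻¹ in ℏ=c=1; restore one factor of ℏ.
1 GeV⁻¹ → ℏ × (1 GeV in J)⁻¹ = 6.586e-25 s.
Result: 2.60e3 × 6.586e-25 = 1.712e-21 s.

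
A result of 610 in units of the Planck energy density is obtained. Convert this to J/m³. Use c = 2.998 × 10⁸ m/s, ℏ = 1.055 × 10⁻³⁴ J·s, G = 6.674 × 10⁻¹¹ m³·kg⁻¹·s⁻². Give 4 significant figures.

2.826 × 10¹¹⁶ J/m³

One Planck energy density: u_P = c⁷/(ℏG²) = 4.632 × 10¹¹³ J/m³.
610 × 4.632 × 10¹¹³ J/m³ = 2.826 × 10¹¹⁶ J/m³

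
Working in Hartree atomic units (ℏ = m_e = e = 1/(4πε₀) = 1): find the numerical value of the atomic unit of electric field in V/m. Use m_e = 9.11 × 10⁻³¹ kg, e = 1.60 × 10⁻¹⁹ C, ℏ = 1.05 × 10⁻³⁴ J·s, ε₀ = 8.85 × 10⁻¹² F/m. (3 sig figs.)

5.20 × 10¹¹ V/m

Dimensional analysis gives E_au = E_h/(e a₀) = m_e²e⁵/((4πε₀)³ℏ⁴).
E_h = 4.38 × 10⁻¹⁸ J
a₀ = 5.26 × 10⁻¹¹ m
E_h/(e·a₀) = 5.20 × 10¹¹ V/m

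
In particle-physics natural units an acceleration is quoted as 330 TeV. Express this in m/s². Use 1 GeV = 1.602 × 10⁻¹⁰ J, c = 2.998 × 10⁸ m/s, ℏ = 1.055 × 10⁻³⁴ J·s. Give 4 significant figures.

1.502 × 10³⁸ m/s²

Acceleration is [L]/[T]² = c·[E]/ℏ.
1 GeV → c/ℏ × (1 GeV in J) = 4.552 × 10³² m/s².
Convert the energy scale: 330 TeV = 3.30 × 10⁵ GeV.
Result: 3.30 × 10⁵ × 4.552 × 10³² = 1.502 × 10³⁸ m/s².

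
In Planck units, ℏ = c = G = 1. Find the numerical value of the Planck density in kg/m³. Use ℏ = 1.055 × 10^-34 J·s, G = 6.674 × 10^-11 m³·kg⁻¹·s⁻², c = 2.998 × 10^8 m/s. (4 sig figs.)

Dimensional analysis gives ρ_P = c⁵/(ℏG²).
  = 2.422 × 10^42 / 4.699 × 10^-55
  = 5.154 × 10^96 kg/m³

5.154 × 10^96 kg/m³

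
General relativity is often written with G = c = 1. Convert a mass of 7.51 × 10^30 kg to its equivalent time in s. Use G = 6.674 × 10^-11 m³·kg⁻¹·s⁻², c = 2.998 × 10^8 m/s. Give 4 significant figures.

1.860 × 10^-5 s

Mass → time via G/c³.
7.51 × 10^30 kg × (G/c³) = 1.860 × 10^-5 s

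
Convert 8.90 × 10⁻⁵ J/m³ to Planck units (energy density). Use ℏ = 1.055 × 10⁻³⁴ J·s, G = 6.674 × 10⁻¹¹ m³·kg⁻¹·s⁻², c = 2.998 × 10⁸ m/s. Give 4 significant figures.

1.921 × 10⁻¹¹⁸

Planck energy density: u_P = c⁷/(ℏG²) = 4.632 × 10¹¹³ J/m³.
8.90 × 10⁻⁵ / 4.632 × 10¹¹³ = 1.921 × 10⁻¹¹⁸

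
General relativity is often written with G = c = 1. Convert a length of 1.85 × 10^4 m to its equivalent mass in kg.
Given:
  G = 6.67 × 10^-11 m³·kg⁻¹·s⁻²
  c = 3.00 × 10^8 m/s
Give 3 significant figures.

Length → mass via c²/G.
1.85 × 10^4 m × (c²/G) = 2.50 × 10^31 kg

2.50 × 10^31 kg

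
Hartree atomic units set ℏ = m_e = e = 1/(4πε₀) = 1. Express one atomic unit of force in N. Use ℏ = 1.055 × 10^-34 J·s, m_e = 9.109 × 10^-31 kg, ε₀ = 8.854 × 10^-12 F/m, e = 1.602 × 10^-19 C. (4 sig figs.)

8.220 × 10^-8 N

From ℏ = m_e = e = 1/(4πε₀) = 1 the force scale is F_au = E_h/a₀ = m_e²e⁶/((4πε₀)³ℏ⁴).
E_h = 4.354 × 10^-18 J
a₀ = 5.297 × 10^-11 m
E_h/a₀ = 8.220 × 10^-8 N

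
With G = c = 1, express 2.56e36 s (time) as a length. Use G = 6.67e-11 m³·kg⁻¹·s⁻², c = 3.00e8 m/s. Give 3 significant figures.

Time → length via c.
2.56e36 s × (c) = 7.68e44 m

7.68e44 m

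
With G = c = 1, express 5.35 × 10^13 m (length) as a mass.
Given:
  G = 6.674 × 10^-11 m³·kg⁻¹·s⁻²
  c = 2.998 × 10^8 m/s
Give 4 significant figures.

7.205 × 10^40 kg

Length → mass via c²/G.
5.35 × 10^13 m × (c²/G) = 7.205 × 10^40 kg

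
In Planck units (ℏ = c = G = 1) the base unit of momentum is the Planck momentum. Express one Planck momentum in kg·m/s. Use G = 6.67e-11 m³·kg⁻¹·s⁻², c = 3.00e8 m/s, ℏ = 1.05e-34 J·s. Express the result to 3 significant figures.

p_P = √(ℏc³/G)
  = √(42.5)
  = 6.52 kg·m/s

6.52 kg·m/s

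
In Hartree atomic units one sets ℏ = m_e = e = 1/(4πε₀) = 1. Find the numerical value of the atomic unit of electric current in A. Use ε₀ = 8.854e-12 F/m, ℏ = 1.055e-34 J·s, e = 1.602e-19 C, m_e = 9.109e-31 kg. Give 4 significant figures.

I_au = e E_h/ℏ = m_e e⁵/((4πε₀)²ℏ³)
E_h = 4.354e-18 J
e·E_h/ℏ = 6.612e-3 A

6.612e-3 A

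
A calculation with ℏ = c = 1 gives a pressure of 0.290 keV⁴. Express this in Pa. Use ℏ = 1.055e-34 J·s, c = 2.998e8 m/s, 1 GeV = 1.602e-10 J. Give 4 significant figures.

6.037e12 Pa

Pressure is [E]/[L]³ = [E]⁴/(ℏc)³.
1 GeV⁴ → 1/(ℏc)³ × (1 GeV in J)⁴ = 2.082e37 Pa.
Convert the energy scale: 0.290 keV⁴ = 2.90e-25 GeV⁴.
Result: 2.90e-25 × 2.082e37 = 6.037e12 Pa.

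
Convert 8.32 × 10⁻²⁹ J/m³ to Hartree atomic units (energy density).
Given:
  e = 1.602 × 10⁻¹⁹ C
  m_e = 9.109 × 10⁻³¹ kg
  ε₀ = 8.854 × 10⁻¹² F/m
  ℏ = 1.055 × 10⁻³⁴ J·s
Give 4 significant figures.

atomic unit of energy density: u_au = E_h/a₀³ = m_e⁴e¹⁰/((4πε₀)⁵ℏ⁸) = 2.929 × 10¹³ J/m³.
8.32 × 10⁻²⁹ / 2.929 × 10¹³ = 2.840 × 10⁻⁴²

2.840 × 10⁻⁴²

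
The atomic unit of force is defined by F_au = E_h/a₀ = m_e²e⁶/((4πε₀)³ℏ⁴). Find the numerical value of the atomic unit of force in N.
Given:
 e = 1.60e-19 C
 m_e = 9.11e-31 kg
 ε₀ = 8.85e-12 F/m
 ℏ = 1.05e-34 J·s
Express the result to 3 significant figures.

F_au = E_h/a₀ = m_e²e⁶/((4πε₀)³ℏ⁴)
E_h = 4.38e-18 J
a₀ = 5.26e-11 m
E_h/a₀ = 8.33e-8 N

8.33e-8 N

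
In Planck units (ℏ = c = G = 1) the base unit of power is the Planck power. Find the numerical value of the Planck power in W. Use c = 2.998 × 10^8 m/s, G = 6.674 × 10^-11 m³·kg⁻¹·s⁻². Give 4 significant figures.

3.629 × 10^52 W

P_P = c⁵/G
  = 2.422 × 10^42 / 6.674 × 10^-11
  = 3.629 × 10^52 W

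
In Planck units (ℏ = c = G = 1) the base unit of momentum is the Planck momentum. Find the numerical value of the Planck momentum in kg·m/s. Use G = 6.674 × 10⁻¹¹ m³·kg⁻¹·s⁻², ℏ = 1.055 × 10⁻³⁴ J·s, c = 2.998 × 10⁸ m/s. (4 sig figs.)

p_P = √(ℏc³/G)
  = √(42.60)
  = 6.527 kg·m/s

6.527 kg·m/s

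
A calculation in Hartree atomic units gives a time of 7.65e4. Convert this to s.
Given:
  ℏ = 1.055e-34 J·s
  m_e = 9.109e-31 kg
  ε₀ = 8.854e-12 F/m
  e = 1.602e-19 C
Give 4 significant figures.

1.854e-12 s

One atomic unit of time: τ_au = (4πε₀)²ℏ³/(m_e e⁴) = 2.423e-17 s.
7.65e4 × 2.423e-17 s = 1.854e-12 s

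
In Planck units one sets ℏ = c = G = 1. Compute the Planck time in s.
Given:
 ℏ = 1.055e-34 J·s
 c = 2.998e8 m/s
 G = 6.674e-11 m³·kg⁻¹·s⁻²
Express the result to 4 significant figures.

5.392e-44 s

t_P = √(ℏG/c⁵)
  = √(2.907e-87)
  = 5.392e-44 s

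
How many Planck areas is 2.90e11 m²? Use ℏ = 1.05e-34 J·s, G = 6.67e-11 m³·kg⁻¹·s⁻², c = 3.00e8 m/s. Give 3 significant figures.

Planck area: A_P = ℏG/c³ = 2.59e-70 m².
2.90e11 / 2.59e-70 = 1.12e81

1.12e81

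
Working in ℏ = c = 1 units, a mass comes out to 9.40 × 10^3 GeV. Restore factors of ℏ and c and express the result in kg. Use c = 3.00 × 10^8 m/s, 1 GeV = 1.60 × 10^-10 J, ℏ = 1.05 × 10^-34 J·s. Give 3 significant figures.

Mass is [E]/c²; divide by c².
1 GeV → 1/c² × (1 GeV in J) = 1.78 × 10^-27 kg.
Result: 9.40 × 10^3 × 1.78 × 10^-27 = 1.67 × 10^-23 kg.

1.67 × 10^-23 kg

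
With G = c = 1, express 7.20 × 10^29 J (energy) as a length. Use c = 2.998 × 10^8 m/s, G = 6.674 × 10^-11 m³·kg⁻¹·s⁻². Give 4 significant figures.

5.948 × 10^-15 m

Energy → length via G/c⁴.
7.20 × 10^29 J × (G/c⁴) = 5.948 × 10^-15 m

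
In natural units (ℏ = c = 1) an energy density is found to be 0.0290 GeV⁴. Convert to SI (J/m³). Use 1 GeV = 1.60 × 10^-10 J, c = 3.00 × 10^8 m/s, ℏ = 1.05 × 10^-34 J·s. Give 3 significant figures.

6.08 × 10^35 J/m³

[E]/[L]³ = [E]⁴/(ℏc)³; restore (ℏc)⁻³.
1 GeV⁴ → 1/(ℏc)³ × (1 GeV in J)⁴ = 2.10 × 10^37 J/m³.
Result: 0.0290 × 2.10 × 10^37 = 6.08 × 10^35 J/m³.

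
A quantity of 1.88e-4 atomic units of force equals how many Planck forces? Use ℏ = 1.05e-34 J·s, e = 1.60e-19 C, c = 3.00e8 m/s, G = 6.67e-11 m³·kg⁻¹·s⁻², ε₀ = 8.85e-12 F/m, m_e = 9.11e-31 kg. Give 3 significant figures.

1.29e-55

atomic unit of force: F_au = E_h/a₀ = m_e²e⁶/((4πε₀)³ℏ⁴) = 8.33e-8 N
Planck force: F_P = c⁴/G = 1.21e44 N
1.88e-4 × 8.33e-8 / 1.21e44 = 1.29e-55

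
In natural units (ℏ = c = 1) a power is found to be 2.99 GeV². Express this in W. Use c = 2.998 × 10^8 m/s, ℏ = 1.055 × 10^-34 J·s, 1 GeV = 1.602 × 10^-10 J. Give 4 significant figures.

7.274 × 10^14 W

Power is [E]/[T] = [E]²/ℏ.
1 GeV² → 1/ℏ × (1 GeV in J)² = 2.433 × 10^14 W.
Result: 2.99 × 2.433 × 10^14 = 7.274 × 10^14 W.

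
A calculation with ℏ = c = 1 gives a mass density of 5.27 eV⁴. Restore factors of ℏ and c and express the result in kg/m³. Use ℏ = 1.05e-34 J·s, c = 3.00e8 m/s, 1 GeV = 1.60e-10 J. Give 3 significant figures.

1.23e-15 kg/m³

Mass density is [E]/(c²[L]³) = [E]⁴/(ℏ³c⁵).
1 GeV⁴ → 1/(ℏ³c⁵) × (1 GeV in J)⁴ = 2.33e20 kg/m³.
Convert the energy scale: 5.27 eV⁴ = 5.27e-36 GeV⁴.
Result: 5.27e-36 × 2.33e20 = 1.23e-15 kg/m³.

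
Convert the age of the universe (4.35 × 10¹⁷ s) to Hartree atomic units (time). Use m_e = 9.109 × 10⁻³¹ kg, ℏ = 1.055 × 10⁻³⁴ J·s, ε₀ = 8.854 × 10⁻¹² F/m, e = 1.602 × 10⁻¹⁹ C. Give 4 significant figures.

1.795 × 10³⁴

atomic unit of time: τ_au = (4πε₀)²ℏ³/(m_e e⁴) = 2.423 × 10⁻¹⁷ s.
4.35 × 10¹⁷ / 2.423 × 10⁻¹⁷ = 1.795 × 10³⁴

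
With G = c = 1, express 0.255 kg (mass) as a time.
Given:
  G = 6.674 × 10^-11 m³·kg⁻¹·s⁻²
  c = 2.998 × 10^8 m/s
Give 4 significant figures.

Mass → time via G/c³.
0.255 kg × (G/c³) = 6.316 × 10^-37 s

6.316 × 10^-37 s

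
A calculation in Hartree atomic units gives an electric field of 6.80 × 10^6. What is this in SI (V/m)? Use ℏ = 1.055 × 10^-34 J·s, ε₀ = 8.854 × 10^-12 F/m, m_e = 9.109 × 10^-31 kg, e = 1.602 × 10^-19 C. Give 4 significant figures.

One atomic unit of electric field: E_au = E_h/(e a₀) = m_e²e⁵/((4πε₀)³ℏ⁴) = 5.131 × 10^11 V/m.
6.80 × 10^6 × 5.131 × 10^11 V/m = 3.489 × 10^18 V/m

3.489 × 10^18 V/m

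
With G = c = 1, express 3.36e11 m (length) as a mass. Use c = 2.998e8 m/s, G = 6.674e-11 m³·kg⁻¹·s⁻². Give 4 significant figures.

Length → mass via c²/G.
3.36e11 m × (c²/G) = 4.525e38 kg

4.525e38 kg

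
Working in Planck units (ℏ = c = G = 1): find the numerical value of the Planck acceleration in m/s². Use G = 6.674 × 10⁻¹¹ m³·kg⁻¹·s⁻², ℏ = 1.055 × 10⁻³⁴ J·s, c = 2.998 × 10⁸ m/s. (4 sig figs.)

The unique combination of the constants set to 1 with dimensions of acceleration is a_P = √(c⁷/(ℏG)).
  = √(3.092 × 10¹⁰³)
  = 5.560 × 10⁵¹ m/s²

5.560 × 10⁵¹ m/s²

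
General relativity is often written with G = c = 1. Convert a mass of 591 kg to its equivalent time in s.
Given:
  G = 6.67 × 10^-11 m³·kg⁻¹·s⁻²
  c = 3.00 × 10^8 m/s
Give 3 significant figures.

Mass → time via G/c³.
591 kg × (G/c³) = 1.46 × 10^-33 s

1.46 × 10^-33 s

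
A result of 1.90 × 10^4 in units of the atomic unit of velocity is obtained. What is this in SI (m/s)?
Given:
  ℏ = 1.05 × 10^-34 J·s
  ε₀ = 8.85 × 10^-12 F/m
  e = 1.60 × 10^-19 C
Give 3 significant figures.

One atomic unit of velocity: v_au = e²/(4πε₀ℏ) = 2.19 × 10^6 m/s.
1.90 × 10^4 × 2.19 × 10^6 m/s = 4.17 × 10^10 m/s

4.17 × 10^10 m/s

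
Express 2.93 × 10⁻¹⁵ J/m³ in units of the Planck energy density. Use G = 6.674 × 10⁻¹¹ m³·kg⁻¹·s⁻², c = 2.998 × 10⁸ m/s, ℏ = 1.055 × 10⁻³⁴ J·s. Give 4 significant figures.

Planck energy density: u_P = c⁷/(ℏG²) = 4.632 × 10¹¹³ J/m³.
2.93 × 10⁻¹⁵ / 4.632 × 10¹¹³ = 6.325 × 10⁻¹²⁹

6.325 × 10⁻¹²⁹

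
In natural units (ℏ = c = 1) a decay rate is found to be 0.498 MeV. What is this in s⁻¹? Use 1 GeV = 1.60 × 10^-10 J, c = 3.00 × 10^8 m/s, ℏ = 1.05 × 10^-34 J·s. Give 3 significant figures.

7.59 × 10^20 s⁻¹

A rate is [E]/ℏ; divide by ℏ.
1 GeV → 1/ℏ × (1 GeV in J) = 1.52 × 10^24 s⁻¹.
Convert the energy scale: 0.498 MeV = 4.98 × 10^-4 GeV.
Result: 4.98 × 10^-4 × 1.52 × 10^24 = 7.59 × 10^20 s⁻¹.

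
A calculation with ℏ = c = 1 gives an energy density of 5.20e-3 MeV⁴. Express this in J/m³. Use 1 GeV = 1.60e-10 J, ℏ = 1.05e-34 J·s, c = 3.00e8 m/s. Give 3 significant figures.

1.09e23 J/m³

[E]/[L]³ = [E]⁴/(ℏc)³; restore (ℏc)⁻³.
1 GeV⁴ → 1/(ℏc)³ × (1 GeV in J)⁴ = 2.10e37 J/m³.
Convert the energy scale: 5.20e-3 MeV⁴ = 5.20e-15 GeV⁴.
Result: 5.20e-15 × 2.10e37 = 1.09e23 J/m³.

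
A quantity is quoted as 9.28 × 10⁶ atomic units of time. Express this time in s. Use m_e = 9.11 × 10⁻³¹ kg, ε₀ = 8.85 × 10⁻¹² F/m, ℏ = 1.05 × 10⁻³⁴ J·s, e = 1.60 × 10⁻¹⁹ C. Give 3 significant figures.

One atomic unit of time: τ_au = (4πε₀)²ℏ³/(m_e e⁴) = 2.40 × 10⁻¹⁷ s.
9.28 × 10⁶ × 2.40 × 10⁻¹⁷ s = 2.23 × 10⁻¹⁰ s

2.23 × 10⁻¹⁰ s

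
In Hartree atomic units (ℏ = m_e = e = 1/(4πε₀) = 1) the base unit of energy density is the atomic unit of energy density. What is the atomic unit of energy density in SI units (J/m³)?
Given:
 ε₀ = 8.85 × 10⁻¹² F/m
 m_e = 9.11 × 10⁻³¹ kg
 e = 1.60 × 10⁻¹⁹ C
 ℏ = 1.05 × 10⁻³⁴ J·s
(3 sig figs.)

3.01 × 10¹³ J/m³

u_au = E_h/a₀³ = m_e⁴e¹⁰/((4πε₀)⁵ℏ⁸)
E_h = 4.38 × 10⁻¹⁸ J
a₀ = 5.26 × 10⁻¹¹ m
E_h/a₀³ = 3.01 × 10¹³ J/m³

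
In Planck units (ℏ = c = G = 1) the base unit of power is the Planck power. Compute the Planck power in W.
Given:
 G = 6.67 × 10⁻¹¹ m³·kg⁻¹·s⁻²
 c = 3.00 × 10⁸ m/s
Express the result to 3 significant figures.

3.64 × 10⁵² W

P_P = c⁵/G
  = 2.43 × 10⁴² / 6.67 × 10⁻¹¹
  = 3.64 × 10⁵² W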